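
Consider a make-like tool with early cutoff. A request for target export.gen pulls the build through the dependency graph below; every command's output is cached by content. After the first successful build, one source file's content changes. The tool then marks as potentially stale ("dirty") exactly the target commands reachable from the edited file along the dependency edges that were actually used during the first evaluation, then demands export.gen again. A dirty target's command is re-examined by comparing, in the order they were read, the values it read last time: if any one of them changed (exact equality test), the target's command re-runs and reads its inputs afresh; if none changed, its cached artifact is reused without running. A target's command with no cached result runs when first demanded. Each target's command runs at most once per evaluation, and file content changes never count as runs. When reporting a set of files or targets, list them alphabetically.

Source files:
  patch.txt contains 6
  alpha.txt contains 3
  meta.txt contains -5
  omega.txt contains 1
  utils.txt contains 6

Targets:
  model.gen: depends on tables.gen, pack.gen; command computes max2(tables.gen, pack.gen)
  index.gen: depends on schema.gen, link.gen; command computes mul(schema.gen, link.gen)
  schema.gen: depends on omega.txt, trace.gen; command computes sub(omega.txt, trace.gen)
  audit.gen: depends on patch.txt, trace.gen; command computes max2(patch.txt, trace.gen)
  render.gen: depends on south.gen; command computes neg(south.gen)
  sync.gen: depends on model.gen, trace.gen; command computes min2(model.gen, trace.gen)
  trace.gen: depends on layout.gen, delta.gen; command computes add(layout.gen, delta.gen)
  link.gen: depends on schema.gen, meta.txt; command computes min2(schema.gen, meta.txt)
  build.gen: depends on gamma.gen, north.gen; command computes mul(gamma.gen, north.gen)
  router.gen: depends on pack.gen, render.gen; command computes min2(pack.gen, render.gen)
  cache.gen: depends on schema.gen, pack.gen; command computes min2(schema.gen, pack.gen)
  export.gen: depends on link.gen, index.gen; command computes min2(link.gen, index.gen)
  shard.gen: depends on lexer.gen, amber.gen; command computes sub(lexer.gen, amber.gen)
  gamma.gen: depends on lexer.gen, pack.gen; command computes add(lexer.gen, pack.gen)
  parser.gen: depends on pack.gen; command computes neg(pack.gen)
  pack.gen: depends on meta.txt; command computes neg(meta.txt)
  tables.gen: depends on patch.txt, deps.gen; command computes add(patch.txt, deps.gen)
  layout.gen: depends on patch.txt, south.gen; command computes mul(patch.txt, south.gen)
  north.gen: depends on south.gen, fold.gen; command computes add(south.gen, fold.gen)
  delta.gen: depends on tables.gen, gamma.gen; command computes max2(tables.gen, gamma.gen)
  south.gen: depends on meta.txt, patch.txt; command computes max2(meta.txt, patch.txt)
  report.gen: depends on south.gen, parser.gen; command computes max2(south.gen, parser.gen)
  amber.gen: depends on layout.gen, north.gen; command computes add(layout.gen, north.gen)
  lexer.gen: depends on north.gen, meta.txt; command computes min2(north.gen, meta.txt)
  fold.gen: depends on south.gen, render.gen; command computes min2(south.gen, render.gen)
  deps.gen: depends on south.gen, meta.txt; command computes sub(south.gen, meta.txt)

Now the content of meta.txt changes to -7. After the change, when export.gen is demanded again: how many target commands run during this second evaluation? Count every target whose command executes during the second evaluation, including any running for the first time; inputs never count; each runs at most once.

12 target commands run: delta.gen, deps.gen, export.gen, gamma.gen, index.gen, lexer.gen, link.gen, pack.gen, schema.gen, south.gen, tables.gen, trace.gen.
Note where the cutoff bites: render.gen is checked, finds nothing changed, and keeps its cache.

First demand of the output computes:
  pack.gen = neg(-5) = 5
  south.gen = max2(-5, 6) = 6
  deps.gen = sub(6, -5) = 11
  layout.gen = mul(6, 6) = 36
  render.gen = neg(6) = -6
  fold.gen = min2(6, -6) = -6
  north.gen = add(6, -6) = 0
  lexer.gen = min2(0, -5) = -5
  gamma.gen = add(-5, 5) = 0
  tables.gen = add(6, 11) = 17
  delta.gen = max2(17, 0) = 17
  trace.gen = add(36, 17) = 53
  schema.gen = sub(1, 53) = -52
  link.gen = min2(-52, -5) = -52
  index.gen = mul(-52, -52) = 2704
  export.gen = min2(-52, 2704) = -52

After the edit, cleaning proceeds:
  pack.gen: a read changed (meta.txt -5->-7) — executes, giving 7.
  south.gen: a read changed (meta.txt -5->-7) — executes, giving 6 — identical to its old value.
  deps.gen: a read changed (meta.txt -5->-7) — executes, giving 13.
  layout.gen: dirty, but its reads are unchanged (patch.txt unchanged, south.gen unchanged); cached 36 stands.
  render.gen: dirty, but its reads are unchanged (south.gen unchanged); cached -6 stands.
  fold.gen: dirty, but its reads are unchanged (south.gen unchanged, render.gen unchanged); cached -6 stands.
  north.gen: dirty, but its reads are unchanged (south.gen unchanged, fold.gen unchanged); cached 0 stands.
  lexer.gen: a read changed (meta.txt -5->-7) — executes, giving -7.
  gamma.gen: a read changed (lexer.gen -5->-7; pack.gen 5->7) — executes, giving 0 — identical to its old value.
  tables.gen: a read changed (deps.gen 11->13) — executes, giving 19.
  delta.gen: a read changed (tables.gen 17->19) — executes, giving 19.
  trace.gen: a read changed (delta.gen 17->19) — executes, giving 55.
  schema.gen: a read changed (trace.gen 53->55) — executes, giving -54.
  link.gen: a read changed (schema.gen -52->-54; meta.txt -5->-7) — executes, giving -54.
  index.gen: a read changed (schema.gen -52->-54; link.gen -52->-54) — executes, giving 2916.
  export.gen: a read changed (link.gen -52->-54; index.gen 2704->2916) — executes, giving -54.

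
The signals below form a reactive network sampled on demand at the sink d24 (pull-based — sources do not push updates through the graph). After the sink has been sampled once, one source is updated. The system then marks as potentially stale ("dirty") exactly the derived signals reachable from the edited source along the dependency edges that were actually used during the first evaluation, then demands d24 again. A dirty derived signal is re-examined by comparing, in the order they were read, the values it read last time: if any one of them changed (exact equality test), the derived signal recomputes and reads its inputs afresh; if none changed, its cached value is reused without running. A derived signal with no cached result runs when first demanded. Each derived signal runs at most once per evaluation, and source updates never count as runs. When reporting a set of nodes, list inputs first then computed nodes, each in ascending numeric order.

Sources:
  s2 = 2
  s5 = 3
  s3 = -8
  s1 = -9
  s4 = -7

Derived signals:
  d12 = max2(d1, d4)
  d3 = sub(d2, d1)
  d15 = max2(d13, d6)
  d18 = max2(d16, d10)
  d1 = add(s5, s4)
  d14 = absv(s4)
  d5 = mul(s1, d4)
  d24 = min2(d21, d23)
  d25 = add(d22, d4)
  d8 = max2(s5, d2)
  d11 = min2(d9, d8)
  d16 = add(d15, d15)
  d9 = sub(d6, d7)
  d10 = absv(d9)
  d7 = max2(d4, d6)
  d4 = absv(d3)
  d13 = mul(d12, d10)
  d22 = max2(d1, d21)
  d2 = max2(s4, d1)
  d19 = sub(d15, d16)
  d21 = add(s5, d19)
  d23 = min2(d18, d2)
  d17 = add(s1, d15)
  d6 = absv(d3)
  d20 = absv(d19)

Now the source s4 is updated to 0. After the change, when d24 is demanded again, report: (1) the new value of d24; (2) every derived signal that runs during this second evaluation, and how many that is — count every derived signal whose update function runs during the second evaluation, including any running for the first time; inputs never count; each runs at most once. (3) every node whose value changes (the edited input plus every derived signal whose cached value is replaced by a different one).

Initial pass — values computed on the first demand:
  d1 = add(3, -7) = -4
  d2 = max2(-7, -4) = -4
  d3 = sub(-4, -4) = 0
  d4 = absv(0) = 0
  d6 = absv(0) = 0
  d7 = max2(0, 0) = 0
  d9 = sub(0, 0) = 0
  d10 = absv(0) = 0
  d12 = max2(-4, 0) = 0
  d13 = mul(0, 0) = 0
  d15 = max2(0, 0) = 0
  d16 = add(0, 0) = 0
  d18 = max2(0, 0) = 0
  d19 = sub(0, 0) = 0
  d21 = add(3, 0) = 3
  d23 = min2(0, -4) = -4
  d24 = min2(3, -4) = -4

Second demand — change propagation:
  d1: re-runs because s4 -7->0; new result 3.
  d2: re-runs because s4 -7->0; d1 -4->3; new result 3.
  d3: re-runs because d2 -4->3; d1 -4->3; new result 0 (unchanged).
  d4: re-examined; everything it read last time is the same (d3 unchanged) — cache 0 kept, no run.
  d6: re-examined; everything it read last time is the same (d3 unchanged) — cache 0 kept, no run.
  d7: re-examined; everything it read last time is the same (d4 unchanged, d6 unchanged) — cache 0 kept, no run.
  d9: re-examined; everything it read last time is the same (d6 unchanged, d7 unchanged) — cache 0 kept, no run.
  d10: re-examined; everything it read last time is the same (d9 unchanged) — cache 0 kept, no run.
  d12: re-runs because d1 -4->3; new result 3.
  d13: re-runs because d12 0->3; new result 0 (unchanged).
  d15: re-examined; everything it read last time is the same (d13 unchanged, d6 unchanged) — cache 0 kept, no run.
  d16: re-examined; everything it read last time is the same (d15 unchanged, d15 unchanged) — cache 0 kept, no run.
  d18: re-examined; everything it read last time is the same (d16 unchanged, d10 unchanged) — cache 0 kept, no run.
  d19: re-examined; everything it read last time is the same (d15 unchanged, d16 unchanged) — cache 0 kept, no run.
  d21: re-examined; everything it read last time is the same (s5 unchanged, d19 unchanged) — cache 3 kept, no run.
  d23: re-runs because d2 -4->3; new result 0.
  d24: re-runs because d23 -4->0; new result 0.

The important point: at d4 every value read last time is unchanged, so the dirty flag clears without a run.

d24 now evaluates to 0.
Run set: d1, d2, d3, d12, d13, d23, d24 (7 run).
Changed values: s4, d1, d2, d12, d23, d24.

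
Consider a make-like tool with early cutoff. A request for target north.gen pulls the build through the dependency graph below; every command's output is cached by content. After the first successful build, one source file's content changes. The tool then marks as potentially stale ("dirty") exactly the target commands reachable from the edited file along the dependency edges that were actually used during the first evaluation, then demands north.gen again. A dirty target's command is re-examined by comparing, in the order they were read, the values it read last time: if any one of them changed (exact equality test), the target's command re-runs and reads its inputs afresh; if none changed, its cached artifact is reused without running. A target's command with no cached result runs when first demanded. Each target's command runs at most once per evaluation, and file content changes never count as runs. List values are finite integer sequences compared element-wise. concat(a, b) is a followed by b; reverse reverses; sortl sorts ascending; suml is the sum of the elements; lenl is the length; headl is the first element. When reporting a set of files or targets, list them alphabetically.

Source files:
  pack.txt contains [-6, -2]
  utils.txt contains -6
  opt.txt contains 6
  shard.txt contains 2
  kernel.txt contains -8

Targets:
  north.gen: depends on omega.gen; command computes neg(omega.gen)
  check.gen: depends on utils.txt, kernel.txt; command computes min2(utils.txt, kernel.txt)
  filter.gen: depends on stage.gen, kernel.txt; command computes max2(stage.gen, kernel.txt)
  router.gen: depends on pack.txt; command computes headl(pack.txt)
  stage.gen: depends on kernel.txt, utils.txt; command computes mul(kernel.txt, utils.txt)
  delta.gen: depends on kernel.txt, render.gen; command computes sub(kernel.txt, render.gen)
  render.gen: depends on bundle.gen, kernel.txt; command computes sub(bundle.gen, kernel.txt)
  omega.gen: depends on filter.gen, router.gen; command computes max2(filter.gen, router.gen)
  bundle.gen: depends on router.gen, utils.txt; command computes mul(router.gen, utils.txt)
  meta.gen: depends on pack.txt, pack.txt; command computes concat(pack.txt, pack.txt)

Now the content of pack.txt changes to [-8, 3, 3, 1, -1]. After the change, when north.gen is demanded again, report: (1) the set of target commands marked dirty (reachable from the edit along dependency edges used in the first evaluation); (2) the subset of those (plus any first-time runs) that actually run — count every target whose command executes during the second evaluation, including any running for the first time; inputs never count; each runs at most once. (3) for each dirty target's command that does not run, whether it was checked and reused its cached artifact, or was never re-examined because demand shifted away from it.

The edit dirties: north.gen, omega.gen, router.gen.
2 target commands run: omega.gen, router.gen.
Cache hits after checking: north.gen.
Note the absorption at omega.gen: it re-runs yet its value is the same, leaving the output's value untouched.

First demand of the output computes:
  router.gen = headl([-6, -2]) = -6
  stage.gen = mul(-8, -6) = 48
  filter.gen = max2(48, -8) = 48
  omega.gen = max2(48, -6) = 48
  north.gen = neg(48) = -48

After the edit, cleaning proceeds:
  router.gen: a read changed (pack.txt [-6, -2]->[-8, 3, 3, 1, -1]) — executes, giving -8.
  omega.gen: a read changed (router.gen -6->-8) — executes, giving 48 — identical to its old value.
  north.gen: dirty, but its reads are unchanged (omega.gen unchanged); cached -48 stands.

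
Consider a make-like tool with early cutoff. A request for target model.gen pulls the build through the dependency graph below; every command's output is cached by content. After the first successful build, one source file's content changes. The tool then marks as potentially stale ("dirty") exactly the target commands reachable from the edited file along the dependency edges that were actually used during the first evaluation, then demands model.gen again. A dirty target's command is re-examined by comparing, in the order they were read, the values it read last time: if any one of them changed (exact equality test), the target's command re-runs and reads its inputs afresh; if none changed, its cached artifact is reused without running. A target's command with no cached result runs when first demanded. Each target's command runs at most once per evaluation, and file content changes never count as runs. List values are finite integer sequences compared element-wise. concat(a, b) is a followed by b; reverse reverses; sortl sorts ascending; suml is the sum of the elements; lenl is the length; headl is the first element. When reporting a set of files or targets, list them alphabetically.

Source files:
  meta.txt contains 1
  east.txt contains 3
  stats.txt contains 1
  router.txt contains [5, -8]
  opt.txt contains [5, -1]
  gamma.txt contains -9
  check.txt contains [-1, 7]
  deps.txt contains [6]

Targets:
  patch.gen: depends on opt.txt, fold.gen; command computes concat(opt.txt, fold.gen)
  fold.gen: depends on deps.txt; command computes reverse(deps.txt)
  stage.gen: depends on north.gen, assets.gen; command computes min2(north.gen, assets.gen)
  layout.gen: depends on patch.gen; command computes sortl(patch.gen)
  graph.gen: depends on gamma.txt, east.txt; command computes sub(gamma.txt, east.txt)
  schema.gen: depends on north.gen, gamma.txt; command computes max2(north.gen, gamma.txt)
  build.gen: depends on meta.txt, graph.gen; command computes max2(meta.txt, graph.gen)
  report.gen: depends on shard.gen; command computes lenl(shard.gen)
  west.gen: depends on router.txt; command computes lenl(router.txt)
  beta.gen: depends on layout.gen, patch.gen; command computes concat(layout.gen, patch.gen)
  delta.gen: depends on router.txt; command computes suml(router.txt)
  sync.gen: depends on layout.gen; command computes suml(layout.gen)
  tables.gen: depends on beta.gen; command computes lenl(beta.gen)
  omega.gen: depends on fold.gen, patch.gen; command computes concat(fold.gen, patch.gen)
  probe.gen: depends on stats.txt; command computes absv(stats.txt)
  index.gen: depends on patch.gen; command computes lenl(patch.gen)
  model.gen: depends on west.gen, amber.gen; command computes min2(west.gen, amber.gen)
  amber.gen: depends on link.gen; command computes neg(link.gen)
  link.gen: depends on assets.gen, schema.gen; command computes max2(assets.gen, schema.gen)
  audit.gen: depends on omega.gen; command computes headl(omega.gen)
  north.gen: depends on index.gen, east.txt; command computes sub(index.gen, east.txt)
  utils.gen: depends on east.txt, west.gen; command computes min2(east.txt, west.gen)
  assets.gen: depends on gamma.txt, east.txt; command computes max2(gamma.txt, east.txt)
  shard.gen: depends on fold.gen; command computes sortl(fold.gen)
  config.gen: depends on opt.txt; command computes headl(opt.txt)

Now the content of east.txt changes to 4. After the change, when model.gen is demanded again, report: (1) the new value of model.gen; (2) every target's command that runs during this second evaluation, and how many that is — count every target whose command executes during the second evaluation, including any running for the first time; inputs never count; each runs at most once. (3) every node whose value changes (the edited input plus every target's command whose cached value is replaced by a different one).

Demanding model.gen again yields -4.
6 target commands run: amber.gen, assets.gen, link.gen, model.gen, north.gen, schema.gen.
The nodes whose values change: amber.gen, assets.gen, east.txt, link.gen, model.gen, north.gen, schema.gen.

First demand of the output computes:
  assets.gen = max2(-9, 3) = 3
  fold.gen = reverse([6]) = [6]
  patch.gen = concat([5, -1], [6]) = [5, -1, 6]
  index.gen = lenl([5, -1, 6]) = 3
  north.gen = sub(3, 3) = 0
  schema.gen = max2(0, -9) = 0
  link.gen = max2(3, 0) = 3
  amber.gen = neg(3) = -3
  west.gen = lenl([5, -8]) = 2
  model.gen = min2(2, -3) = -3

After the edit, cleaning proceeds:
  assets.gen: a read changed (east.txt 3->4) — executes, giving 4.
  north.gen: a read changed (east.txt 3->4) — executes, giving -1.
  schema.gen: a read changed (north.gen 0->-1) — executes, giving -1.
  link.gen: a read changed (assets.gen 3->4; schema.gen 0->-1) — executes, giving 4.
  amber.gen: a read changed (link.gen 3->4) — executes, giving -4.
  model.gen: a read changed (amber.gen -3->-4) — executes, giving -4.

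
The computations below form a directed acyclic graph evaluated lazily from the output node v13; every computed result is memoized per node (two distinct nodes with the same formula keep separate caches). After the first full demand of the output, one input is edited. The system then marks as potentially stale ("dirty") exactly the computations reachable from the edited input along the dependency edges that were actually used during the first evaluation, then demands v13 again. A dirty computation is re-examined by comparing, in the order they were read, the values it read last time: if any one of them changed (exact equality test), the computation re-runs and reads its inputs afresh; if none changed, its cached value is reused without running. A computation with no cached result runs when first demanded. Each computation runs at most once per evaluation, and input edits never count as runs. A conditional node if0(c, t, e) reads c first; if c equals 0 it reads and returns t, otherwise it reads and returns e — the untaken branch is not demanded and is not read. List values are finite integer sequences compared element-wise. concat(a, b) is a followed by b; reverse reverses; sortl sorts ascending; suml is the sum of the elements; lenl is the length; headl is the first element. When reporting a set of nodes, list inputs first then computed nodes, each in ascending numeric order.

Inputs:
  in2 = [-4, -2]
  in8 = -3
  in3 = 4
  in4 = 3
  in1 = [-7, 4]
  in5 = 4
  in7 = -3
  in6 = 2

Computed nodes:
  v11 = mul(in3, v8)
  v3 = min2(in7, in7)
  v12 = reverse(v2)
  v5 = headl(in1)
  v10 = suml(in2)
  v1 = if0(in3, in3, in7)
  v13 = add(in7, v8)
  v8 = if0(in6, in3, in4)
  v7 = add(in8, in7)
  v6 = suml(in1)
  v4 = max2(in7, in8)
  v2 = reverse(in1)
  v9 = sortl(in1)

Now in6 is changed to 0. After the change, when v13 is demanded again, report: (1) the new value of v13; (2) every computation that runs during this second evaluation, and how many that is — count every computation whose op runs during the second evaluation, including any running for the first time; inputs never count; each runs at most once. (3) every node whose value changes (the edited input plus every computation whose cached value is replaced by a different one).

First demand of the output computes:
  v8 = if0(in6=2 -> else branch in4) = 3
  v13 = add(-3, 3) = 0

After the edit, cleaning proceeds:
  v8: a read changed (in6 2->0) — executes, giving 4.
  v13: a read changed (v8 3->4) — executes, giving 1.

Demanding v13 again yields 1.
2 computations run: v8, v13.
The nodes whose values change: in6, v8, v13.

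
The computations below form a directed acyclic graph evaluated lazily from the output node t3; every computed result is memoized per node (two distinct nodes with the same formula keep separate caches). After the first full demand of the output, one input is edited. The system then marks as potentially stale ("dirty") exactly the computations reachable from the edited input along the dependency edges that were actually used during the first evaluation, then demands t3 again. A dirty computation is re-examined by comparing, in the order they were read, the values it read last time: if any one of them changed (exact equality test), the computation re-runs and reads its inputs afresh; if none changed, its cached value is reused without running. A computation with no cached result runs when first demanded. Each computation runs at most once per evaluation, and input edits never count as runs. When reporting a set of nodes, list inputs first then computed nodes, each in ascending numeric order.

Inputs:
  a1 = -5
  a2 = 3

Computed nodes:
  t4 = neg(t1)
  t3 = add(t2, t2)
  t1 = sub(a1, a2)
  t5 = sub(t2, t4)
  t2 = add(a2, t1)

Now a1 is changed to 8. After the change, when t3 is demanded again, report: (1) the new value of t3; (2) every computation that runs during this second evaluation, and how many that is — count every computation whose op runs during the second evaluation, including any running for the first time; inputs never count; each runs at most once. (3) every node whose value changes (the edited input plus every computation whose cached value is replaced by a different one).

Demanding t3 again yields 16.
3 computations run: t1, t2, t3.
The nodes whose values change: a1, t1, t2, t3.

First demand of the output computes:
  t1 = sub(-5, 3) = -8
  t2 = add(3, -8) = -5
  t3 = add(-5, -5) = -10

After the edit, cleaning proceeds:
  t1: a read changed (a1 -5->8) — executes, giving 5.
  t2: a read changed (t1 -8->5) — executes, giving 8.
  t3: a read changed (t2 -5->8; t2 -5->8) — executes, giving 16.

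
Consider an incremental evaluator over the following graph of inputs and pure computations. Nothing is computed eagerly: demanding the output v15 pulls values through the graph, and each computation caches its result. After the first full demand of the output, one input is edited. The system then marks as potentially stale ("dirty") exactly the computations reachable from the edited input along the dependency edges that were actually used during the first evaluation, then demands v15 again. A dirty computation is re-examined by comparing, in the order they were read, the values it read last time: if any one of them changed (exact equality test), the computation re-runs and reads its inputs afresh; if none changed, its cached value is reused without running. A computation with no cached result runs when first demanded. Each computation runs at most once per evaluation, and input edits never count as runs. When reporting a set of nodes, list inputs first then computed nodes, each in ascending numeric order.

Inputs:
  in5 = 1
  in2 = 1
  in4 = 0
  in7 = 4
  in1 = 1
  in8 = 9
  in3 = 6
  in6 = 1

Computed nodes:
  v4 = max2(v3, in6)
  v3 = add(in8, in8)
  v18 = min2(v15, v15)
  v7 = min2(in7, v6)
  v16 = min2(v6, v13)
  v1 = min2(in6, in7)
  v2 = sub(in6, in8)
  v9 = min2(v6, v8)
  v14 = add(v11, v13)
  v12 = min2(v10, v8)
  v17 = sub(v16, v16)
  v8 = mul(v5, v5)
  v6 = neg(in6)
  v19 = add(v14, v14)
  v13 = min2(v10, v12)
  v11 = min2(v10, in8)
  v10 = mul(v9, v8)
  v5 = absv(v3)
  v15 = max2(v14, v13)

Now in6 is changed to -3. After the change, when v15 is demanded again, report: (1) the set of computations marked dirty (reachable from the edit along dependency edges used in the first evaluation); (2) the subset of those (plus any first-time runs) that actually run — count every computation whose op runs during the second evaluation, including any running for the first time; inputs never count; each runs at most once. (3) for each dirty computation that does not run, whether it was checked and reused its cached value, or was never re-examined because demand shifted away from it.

Dirty set: v6, v9, v10, v11, v12, v13, v14, v15.
Run set: v6, v9, v10, v11, v12, v13, v14, v15 (8 run).
All dirty computations ended up running.

Initial pass — values computed on the first demand:
  v3 = add(9, 9) = 18
  v5 = absv(18) = 18
  v6 = neg(1) = -1
  v8 = mul(18, 18) = 324
  v9 = min2(-1, 324) = -1
  v10 = mul(-1, 324) = -324
  v11 = min2(-324, 9) = -324
  v12 = min2(-324, 324) = -324
  v13 = min2(-324, -324) = -324
  v14 = add(-324, -324) = -648
  v15 = max2(-648, -324) = -324

Second demand — change propagation:
  v6: re-runs because in6 1->-3; new result 3.
  v9: re-runs because v6 -1->3; new result 3.
  v10: re-runs because v9 -1->3; new result 972.
  v11: re-runs because v10 -324->972; new result 9.
  v12: re-runs because v10 -324->972; new result 324.
  v13: re-runs because v10 -324->972; v12 -324->324; new result 324.
  v14: re-runs because v11 -324->9; v13 -324->324; new result 333.
  v15: re-runs because v14 -648->333; v13 -324->324; new result 333.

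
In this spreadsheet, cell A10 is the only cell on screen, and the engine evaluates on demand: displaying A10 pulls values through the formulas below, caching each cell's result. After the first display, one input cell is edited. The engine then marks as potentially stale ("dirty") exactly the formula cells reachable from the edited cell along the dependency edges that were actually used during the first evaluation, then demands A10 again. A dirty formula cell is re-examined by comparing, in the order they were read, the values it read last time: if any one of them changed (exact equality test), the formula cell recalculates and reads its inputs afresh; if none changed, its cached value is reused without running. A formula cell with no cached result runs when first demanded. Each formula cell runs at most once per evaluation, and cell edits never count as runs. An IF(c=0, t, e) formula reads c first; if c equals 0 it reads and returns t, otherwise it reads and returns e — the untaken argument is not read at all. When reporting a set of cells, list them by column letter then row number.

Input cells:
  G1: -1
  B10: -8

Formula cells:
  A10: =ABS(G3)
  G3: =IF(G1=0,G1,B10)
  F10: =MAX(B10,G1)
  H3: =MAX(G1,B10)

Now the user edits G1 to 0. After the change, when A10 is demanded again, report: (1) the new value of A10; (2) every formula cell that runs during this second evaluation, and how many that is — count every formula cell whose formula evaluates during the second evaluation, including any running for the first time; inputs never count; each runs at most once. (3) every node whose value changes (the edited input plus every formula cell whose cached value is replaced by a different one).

Initial pass — values computed on the first demand:
  G3 = IF(G1=0: G1=-1 -> else branch B10) = -8
  A10 = ABS(-8) = 8

Second demand — change propagation:
  G3: re-runs because G1 -1->0; new result 0.
  A10: re-runs because G3 -8->0; new result 0.

A10 now evaluates to 0.
Run set: A10, G3 (2 run).
Changed values: A10, G1, G3.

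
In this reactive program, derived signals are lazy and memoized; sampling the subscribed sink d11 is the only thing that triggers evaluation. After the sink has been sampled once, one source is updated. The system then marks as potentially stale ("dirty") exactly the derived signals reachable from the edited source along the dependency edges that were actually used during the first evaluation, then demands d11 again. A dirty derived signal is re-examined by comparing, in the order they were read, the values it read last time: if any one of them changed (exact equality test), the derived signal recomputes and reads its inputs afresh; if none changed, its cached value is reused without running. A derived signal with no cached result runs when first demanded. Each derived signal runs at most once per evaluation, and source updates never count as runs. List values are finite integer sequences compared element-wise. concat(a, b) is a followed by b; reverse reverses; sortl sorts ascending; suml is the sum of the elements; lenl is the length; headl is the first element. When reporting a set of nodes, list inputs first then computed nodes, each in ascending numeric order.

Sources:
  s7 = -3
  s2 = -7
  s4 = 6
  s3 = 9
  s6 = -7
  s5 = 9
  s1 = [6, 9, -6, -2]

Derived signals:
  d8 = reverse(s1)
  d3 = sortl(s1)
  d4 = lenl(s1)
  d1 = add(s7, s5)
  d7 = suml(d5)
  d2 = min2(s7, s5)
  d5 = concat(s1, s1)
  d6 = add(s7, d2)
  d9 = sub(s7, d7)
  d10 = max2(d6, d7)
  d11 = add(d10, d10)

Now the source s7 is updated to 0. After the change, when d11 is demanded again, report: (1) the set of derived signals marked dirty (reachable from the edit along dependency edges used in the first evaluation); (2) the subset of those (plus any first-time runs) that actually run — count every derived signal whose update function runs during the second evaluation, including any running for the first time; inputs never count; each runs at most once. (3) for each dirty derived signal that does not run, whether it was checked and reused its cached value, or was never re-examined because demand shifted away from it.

The edit dirties: d2, d6, d10, d11.
3 derived signals run: d2, d6, d10.
Cache hits after checking: d11.
Note the absorption at d10: it re-runs yet its value is the same, leaving the output's value untouched.

First demand of the output computes:
  d2 = min2(-3, 9) = -3
  d5 = concat([6, 9, -6, -2], [6, 9, -6, -2]) = [6, 9, -6, -2, 6, 9, -6, -2]
  d6 = add(-3, -3) = -6
  d7 = suml([6, 9, -6, -2, 6, 9, -6, -2]) = 14
  d10 = max2(-6, 14) = 14
  d11 = add(14, 14) = 28

After the edit, cleaning proceeds:
  d2: a read changed (s7 -3->0) — executes, giving 0.
  d6: a read changed (s7 -3->0; d2 -3->0) — executes, giving 0.
  d10: a read changed (d6 -6->0) — executes, giving 14 — identical to its old value.
  d11: dirty, but its reads are unchanged (d10 unchanged, d10 unchanged); cached 28 stands.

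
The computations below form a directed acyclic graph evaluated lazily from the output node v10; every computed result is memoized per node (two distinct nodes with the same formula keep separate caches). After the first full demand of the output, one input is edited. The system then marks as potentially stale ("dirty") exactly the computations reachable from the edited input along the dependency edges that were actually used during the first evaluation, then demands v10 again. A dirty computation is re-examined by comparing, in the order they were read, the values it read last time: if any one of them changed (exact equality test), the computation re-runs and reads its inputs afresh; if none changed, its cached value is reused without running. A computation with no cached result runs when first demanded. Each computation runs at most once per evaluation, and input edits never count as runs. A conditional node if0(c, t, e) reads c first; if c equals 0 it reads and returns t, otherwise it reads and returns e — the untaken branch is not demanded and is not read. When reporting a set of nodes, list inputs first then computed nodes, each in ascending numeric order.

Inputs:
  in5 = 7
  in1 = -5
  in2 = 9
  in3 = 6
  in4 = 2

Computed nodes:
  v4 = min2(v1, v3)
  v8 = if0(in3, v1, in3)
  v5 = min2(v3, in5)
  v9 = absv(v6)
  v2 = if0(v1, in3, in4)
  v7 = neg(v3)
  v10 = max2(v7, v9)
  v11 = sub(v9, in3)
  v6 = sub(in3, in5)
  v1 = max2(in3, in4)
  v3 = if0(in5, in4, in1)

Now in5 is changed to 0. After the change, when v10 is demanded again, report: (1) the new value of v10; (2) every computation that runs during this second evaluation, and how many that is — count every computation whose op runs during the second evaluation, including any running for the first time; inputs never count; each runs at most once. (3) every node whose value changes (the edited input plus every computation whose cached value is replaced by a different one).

Demanding v10 again yields 6.
5 computations run: v3, v6, v7, v9, v10.
The nodes whose values change: in5, v3, v6, v7, v9, v10.

First demand of the output computes:
  v3 = if0(in5=7 -> else branch in1) = -5
  v6 = sub(6, 7) = -1
  v7 = neg(-5) = 5
  v9 = absv(-1) = 1
  v10 = max2(5, 1) = 5

After the edit, cleaning proceeds:
  v3: a read changed (in5 7->0) — executes, giving 2.
  v6: a read changed (in5 7->0) — executes, giving 6.
  v7: a read changed (v3 -5->2) — executes, giving -2.
  v9: a read changed (v6 -1->6) — executes, giving 6.
  v10: a read changed (v7 5->-2; v9 1->6) — executes, giving 6.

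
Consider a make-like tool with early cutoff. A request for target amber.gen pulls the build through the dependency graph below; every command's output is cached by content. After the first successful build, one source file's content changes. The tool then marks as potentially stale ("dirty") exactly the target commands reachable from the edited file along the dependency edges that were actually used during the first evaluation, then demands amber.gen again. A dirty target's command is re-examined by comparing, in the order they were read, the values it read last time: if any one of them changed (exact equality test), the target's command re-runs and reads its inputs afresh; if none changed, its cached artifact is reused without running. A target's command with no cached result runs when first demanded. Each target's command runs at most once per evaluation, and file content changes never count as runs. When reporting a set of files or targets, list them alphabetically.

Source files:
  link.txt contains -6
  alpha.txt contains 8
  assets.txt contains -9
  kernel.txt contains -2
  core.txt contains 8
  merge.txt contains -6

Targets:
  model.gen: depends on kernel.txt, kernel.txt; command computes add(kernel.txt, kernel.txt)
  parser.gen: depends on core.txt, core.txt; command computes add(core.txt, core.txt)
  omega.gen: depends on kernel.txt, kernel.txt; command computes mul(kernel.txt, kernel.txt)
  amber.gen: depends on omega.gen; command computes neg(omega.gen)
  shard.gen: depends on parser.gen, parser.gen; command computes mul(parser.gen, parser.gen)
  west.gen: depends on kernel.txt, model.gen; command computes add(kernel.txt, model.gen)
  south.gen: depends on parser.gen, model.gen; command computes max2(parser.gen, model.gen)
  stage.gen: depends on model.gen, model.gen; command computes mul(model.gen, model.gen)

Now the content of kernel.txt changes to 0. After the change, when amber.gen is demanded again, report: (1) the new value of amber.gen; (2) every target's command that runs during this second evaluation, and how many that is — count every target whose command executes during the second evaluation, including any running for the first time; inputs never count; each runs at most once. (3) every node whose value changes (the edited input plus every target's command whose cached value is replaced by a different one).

First demand of the output computes:
  omega.gen = mul(-2, -2) = 4
  amber.gen = neg(4) = -4

After the edit, cleaning proceeds:
  omega.gen: a read changed (kernel.txt -2->0; kernel.txt -2->0) — executes, giving 0.
  amber.gen: a read changed (omega.gen 4->0) — executes, giving 0.

Demanding amber.gen again yields 0.
2 target commands run: amber.gen, omega.gen.
The nodes whose values change: amber.gen, kernel.txt, omega.gen.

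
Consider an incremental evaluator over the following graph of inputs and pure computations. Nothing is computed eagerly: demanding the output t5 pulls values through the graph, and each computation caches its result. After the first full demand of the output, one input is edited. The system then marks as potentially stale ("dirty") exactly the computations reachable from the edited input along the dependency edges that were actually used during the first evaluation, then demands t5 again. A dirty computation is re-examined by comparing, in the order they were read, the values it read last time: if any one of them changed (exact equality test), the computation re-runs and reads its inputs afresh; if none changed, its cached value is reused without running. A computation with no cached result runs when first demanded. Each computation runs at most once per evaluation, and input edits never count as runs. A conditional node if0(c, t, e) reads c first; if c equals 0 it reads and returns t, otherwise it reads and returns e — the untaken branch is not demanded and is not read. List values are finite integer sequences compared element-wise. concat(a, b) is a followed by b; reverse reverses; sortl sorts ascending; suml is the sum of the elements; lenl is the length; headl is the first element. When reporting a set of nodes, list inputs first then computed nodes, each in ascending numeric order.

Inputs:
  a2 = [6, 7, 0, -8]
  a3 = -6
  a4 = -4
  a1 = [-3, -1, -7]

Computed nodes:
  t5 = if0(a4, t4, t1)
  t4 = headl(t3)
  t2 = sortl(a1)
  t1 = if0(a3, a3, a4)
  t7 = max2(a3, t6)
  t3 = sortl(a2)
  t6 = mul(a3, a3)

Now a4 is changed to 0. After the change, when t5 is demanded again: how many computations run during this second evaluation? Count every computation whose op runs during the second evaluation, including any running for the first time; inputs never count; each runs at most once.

Initial pass — values computed on the first demand:
  t1 = if0(a3=-6 -> else branch a4) = -4
  t5 = if0(a4=-4 -> else branch t1) = -4

Second demand — change propagation:
  t1: dirty yet unreached — the second evaluation never asks for it.
  t3: newly demanded (no cache) — executes and yields [-8, 0, 6, 7].
  t4: newly demanded (no cache) — executes and yields -8.
  t5: re-runs because a4 -4->0; new result -8.

The important point: the flipped condition redirects demand; t1 is left stale, never re-checked.

Run set: t3, t4, t5 (3 run).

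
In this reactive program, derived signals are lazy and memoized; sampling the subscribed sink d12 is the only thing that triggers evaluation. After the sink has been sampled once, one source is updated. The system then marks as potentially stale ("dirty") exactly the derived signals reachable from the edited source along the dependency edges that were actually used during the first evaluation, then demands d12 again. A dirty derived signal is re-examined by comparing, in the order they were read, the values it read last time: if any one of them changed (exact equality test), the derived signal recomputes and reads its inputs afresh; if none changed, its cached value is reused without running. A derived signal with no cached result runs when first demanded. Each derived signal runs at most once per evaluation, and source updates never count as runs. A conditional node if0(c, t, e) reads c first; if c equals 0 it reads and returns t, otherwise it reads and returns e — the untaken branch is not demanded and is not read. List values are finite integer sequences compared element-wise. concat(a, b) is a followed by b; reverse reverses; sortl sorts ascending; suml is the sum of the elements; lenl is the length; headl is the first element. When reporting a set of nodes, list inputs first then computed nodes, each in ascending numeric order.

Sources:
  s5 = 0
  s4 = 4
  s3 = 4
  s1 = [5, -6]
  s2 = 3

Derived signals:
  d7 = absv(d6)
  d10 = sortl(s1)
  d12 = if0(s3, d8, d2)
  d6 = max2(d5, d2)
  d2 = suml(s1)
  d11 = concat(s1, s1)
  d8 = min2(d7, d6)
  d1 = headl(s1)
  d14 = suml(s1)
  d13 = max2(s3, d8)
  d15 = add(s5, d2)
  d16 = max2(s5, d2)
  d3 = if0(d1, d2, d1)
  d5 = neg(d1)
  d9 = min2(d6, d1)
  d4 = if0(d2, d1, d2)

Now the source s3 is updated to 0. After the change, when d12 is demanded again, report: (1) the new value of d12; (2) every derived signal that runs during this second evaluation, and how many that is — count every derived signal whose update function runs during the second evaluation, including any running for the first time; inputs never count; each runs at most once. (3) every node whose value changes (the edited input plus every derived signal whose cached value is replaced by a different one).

Demanding d12 again yields -1.
6 derived signals run: d1, d5, d6, d7, d8, d12.
The nodes whose values change: s3.
Note the branch switch — d1, d5, d6, d7, d8 had no cache and run now for the first time.

First demand of the output computes:
  d2 = suml([5, -6]) = -1
  d12 = if0(s3=4 -> else branch d2) = -1

After the edit, cleaning proceeds:
  d1: had never run; runs now, result 5.
  d5: had never run; runs now, result -5.
  d6: had never run; runs now, result -1.
  d7: had never run; runs now, result 1.
  d8: had never run; runs now, result -1.
  d12: a read changed (s3 4->0) — executes, giving -1 — identical to its old value.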